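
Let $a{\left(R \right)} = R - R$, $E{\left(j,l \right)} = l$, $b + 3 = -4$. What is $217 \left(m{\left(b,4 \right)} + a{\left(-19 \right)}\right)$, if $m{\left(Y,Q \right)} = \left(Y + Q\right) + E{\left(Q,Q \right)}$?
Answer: $217$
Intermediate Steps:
$b = -7$ ($b = -3 - 4 = -7$)
$a{\left(R \right)} = 0$
$m{\left(Y,Q \right)} = Y + 2 Q$ ($m{\left(Y,Q \right)} = \left(Y + Q\right) + Q = \left(Q + Y\right) + Q = Y + 2 Q$)
$217 \left(m{\left(b,4 \right)} + a{\left(-19 \right)}\right) = 217 \left(\left(-7 + 2 \cdot 4\right) + 0\right) = 217 \left(\left(-7 + 8\right) + 0\right) = 217 \left(1 + 0\right) = 217 \cdot 1 = 217$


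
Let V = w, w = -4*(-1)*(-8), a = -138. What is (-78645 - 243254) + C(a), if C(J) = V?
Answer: -321931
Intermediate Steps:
w = -32 (w = 4*(-8) = -32)
V = -32
C(J) = -32
(-78645 - 243254) + C(a) = (-78645 - 243254) - 32 = -321899 - 32 = -321931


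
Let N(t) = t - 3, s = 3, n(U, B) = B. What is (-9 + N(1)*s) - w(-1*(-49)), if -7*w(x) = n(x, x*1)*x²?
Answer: 16792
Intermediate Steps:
N(t) = -3 + t
w(x) = -x³/7 (w(x) = -x*1*x²/7 = -x*x²/7 = -x³/7)
(-9 + N(1)*s) - w(-1*(-49)) = (-9 + (-3 + 1)*3) - (-1)*(-1*(-49))³/7 = (-9 - 2*3) - (-1)*49³/7 = (-9 - 6) - (-1)*117649/7 = -15 - 1*(-16807) = -15 + 16807 = 16792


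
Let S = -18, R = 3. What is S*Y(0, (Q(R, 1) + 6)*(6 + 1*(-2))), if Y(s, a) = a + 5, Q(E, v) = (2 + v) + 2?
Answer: -882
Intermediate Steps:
Q(E, v) = 4 + v
Y(s, a) = 5 + a
S*Y(0, (Q(R, 1) + 6)*(6 + 1*(-2))) = -18*(5 + ((4 + 1) + 6)*(6 + 1*(-2))) = -18*(5 + (5 + 6)*(6 - 2)) = -18*(5 + 11*4) = -18*(5 + 44) = -18*49 = -882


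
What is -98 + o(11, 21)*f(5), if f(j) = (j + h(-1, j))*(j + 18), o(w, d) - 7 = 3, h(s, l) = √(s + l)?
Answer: 1512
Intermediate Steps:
h(s, l) = √(l + s)
o(w, d) = 10 (o(w, d) = 7 + 3 = 10)
f(j) = (18 + j)*(j + √(-1 + j)) (f(j) = (j + √(j - 1))*(j + 18) = (j + √(-1 + j))*(18 + j) = (18 + j)*(j + √(-1 + j)))
-98 + o(11, 21)*f(5) = -98 + 10*(5² + 18*5 + 18*√(-1 + 5) + 5*√(-1 + 5)) = -98 + 10*(25 + 90 + 18*√4 + 5*√4) = -98 + 10*(25 + 90 + 18*2 + 5*2) = -98 + 10*(25 + 90 + 36 + 10) = -98 + 10*161 = -98 + 1610 = 1512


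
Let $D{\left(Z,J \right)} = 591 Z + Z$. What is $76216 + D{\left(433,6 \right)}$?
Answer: $332552$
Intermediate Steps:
$D{\left(Z,J \right)} = 592 Z$
$76216 + D{\left(433,6 \right)} = 76216 + 592 \cdot 433 = 76216 + 256336 = 332552$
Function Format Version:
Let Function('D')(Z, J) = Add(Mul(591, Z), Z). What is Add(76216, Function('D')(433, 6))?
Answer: 332552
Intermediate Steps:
Function('D')(Z, J) = Mul(592, Z)
Add(76216, Function('D')(433, 6)) = Add(76216, Mul(592, 433)) = Add(76216, 256336) = 332552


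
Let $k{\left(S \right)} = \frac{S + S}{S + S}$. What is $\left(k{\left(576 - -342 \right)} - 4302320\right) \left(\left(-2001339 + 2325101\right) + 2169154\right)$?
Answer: $-10725319872204$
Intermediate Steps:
$k{\left(S \right)} = 1$ ($k{\left(S \right)} = \frac{2 S}{2 S} = 2 S \frac{1}{2 S} = 1$)
$\left(k{\left(576 - -342 \right)} - 4302320\right) \left(\left(-2001339 + 2325101\right) + 2169154\right) = \left(1 - 4302320\right) \left(\left(-2001339 + 2325101\right) + 2169154\right) = - 4302319 \left(323762 + 2169154\right) = \left(-4302319\right) 2492916 = -10725319872204$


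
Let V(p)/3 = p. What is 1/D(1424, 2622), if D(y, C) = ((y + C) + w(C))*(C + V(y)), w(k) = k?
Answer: 1/45969192 ≈ 2.1754e-8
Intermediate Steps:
V(p) = 3*p
D(y, C) = (C + 3*y)*(y + 2*C) (D(y, C) = ((y + C) + C)*(C + 3*y) = ((C + y) + C)*(C + 3*y) = (y + 2*C)*(C + 3*y) = (C + 3*y)*(y + 2*C))
1/D(1424, 2622) = 1/(2*2622² + 3*1424² + 7*2622*1424) = 1/(2*6874884 + 3*2027776 + 26136096) = 1/(13749768 + 6083328 + 26136096) = 1/45969192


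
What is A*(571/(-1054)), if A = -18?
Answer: 5139/527 ≈ 9.7514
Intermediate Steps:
A*(571/(-1054)) = -10278/(-1054) = -10278*(-1)/1054 = -18*(-571/1054) = 5139/527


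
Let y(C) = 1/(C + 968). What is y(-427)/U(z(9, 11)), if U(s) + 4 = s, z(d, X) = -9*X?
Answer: -1/55723 ≈ -1.7946e-5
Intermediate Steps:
U(s) = -4 + s
y(C) = 1/(968 + C)
y(-427)/U(z(9, 11)) = 1/((968 - 427)*(-4 - 9*11)) = 1/(541*(-4 - 99)) = (1/541)/(-103) = (1/541)*(-1/103) = -1/55723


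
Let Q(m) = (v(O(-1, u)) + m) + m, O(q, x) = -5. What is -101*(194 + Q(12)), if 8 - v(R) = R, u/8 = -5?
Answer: -23331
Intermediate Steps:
u = -40 (u = 8*(-5) = -40)
v(R) = 8 - R
Q(m) = 13 + 2*m (Q(m) = ((8 - 1*(-5)) + m) + m = ((8 + 5) + m) + m = (13 + m) + m = 13 + 2*m)
-101*(194 + Q(12)) = -101*(194 + (13 + 2*12)) = -101*(194 + (13 + 24)) = -101*(194 + 37) = -101*231 = -23331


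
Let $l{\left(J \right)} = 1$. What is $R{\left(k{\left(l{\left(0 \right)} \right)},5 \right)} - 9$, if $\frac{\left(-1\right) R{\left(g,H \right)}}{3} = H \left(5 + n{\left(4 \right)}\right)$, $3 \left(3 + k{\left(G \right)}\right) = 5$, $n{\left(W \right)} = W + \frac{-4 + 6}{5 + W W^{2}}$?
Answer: $- \frac{3322}{23} \approx -144.43$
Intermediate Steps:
$n{\left(W \right)} = W + \frac{2}{5 + W^{3}}$
$k{\left(G \right)} = - \frac{4}{3}$ ($k{\left(G \right)} = -3 + \frac{1}{3} \cdot 5 = -3 + \frac{5}{3} = - \frac{4}{3}$)
$R{\left(g,H \right)} = - \frac{623 H}{23}$ ($R{\left(g,H \right)} = - 3 H \left(5 + \frac{2 + 4^{4} + 5 \cdot 4}{5 + 4^{3}}\right) = - 3 H \left(5 + \frac{2 + 256 + 20}{5 + 64}\right) = - 3 H \left(5 + \frac{1}{69} \cdot 278\right) = - 3 H \left(5 + \frac{278}{69}\right) = - 3 H \frac{623}{69} = - 3 \frac{623 H}{69} = - \frac{623 H}{23}$)
$R{\left(k{\left(l{\left(0 \right)} \right)},5 \right)} - 9 = \left(- \frac{623}{23}\right) 5 - 9 = - \frac{3115}{23} - 9 = - \frac{3322}{23}$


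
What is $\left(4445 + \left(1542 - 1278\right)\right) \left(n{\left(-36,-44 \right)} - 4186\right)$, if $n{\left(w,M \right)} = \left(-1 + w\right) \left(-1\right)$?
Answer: $-19537641$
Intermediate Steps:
$n{\left(w,M \right)} = 1 - w$
$\left(4445 + \left(1542 - 1278\right)\right) \left(n{\left(-36,-44 \right)} - 4186\right) = \left(4445 + \left(1542 - 1278\right)\right) \left(\left(1 - -36\right) - 4186\right) = \left(4445 + 264\right) \left(\left(1 + 36\right) - 4186\right) = 4709 \left(37 - 4186\right) = 4709 \left(-4149\right) = -19537641$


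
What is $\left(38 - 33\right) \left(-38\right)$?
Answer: $-190$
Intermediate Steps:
$\left(38 - 33\right) \left(-38\right) = 5 \left(-38\right) = -190$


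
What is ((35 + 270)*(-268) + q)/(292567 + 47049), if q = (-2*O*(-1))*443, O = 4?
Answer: -19549/84904 ≈ -0.23025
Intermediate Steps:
q = 3544 (q = (-2*4*(-1))*443 = -8*(-1)*443 = 8*443 = 3544)
((35 + 270)*(-268) + q)/(292567 + 47049) = ((35 + 270)*(-268) + 3544)/(292567 + 47049) = (305*(-268) + 3544)/339616 = (-81740 + 3544)*(1/339616) = -78196*1/339616 = -19549/84904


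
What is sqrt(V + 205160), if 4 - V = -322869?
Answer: sqrt(528033) ≈ 726.66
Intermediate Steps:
V = 322873 (V = 4 - 1*(-322869) = 4 + 322869 = 322873)
sqrt(V + 205160) = sqrt(322873 + 205160) = sqrt(528033)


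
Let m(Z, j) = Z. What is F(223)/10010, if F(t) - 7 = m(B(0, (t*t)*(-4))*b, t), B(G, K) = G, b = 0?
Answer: 1/1430 ≈ 0.00069930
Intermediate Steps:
F(t) = 7 (F(t) = 7 + 0*0 = 7 + 0 = 7)
F(223)/10010 = 7/10010 = 7*(1/10010) = 1/1430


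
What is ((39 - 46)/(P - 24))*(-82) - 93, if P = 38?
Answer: -52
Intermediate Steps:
((39 - 46)/(P - 24))*(-82) - 93 = ((39 - 46)/(38 - 24))*(-82) - 93 = -7/14*(-82) - 93 = -7*1/14*(-82) - 93 = -½*(-82) - 93 = 41 - 93 = -52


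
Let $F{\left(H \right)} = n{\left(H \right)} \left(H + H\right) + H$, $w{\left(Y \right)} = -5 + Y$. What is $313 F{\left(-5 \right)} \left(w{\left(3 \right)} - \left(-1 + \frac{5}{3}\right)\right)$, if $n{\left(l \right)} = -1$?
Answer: $- \frac{12520}{3} \approx -4173.3$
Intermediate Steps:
$F{\left(H \right)} = - H$ ($F{\left(H \right)} = - (H + H) + H = - 2 H + H = - H$)
$313 F{\left(-5 \right)} \left(w{\left(3 \right)} - \left(-1 + \frac{5}{3}\right)\right) = 313 \left(-1\right) \left(-5\right) \left(\left(-5 + 3\right) - \left(-1 + \frac{5}{3}\right)\right) = 313 \cdot 5 \left(-2 - \frac{2}{3}\right) = 313 \cdot 5 \left(- \frac{8}{3}\right) = 313 \left(- \frac{40}{3}\right) = - \frac{12520}{3}$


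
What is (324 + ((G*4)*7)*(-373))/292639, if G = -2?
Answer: 21212/292639 ≈ 0.072485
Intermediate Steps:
(324 + ((G*4)*7)*(-373))/292639 = (324 + (-2*4*7)*(-373))/292639 = (324 - 8*7*(-373))*(1/292639) = (324 - 56*(-373))*(1/292639) = (324 + 20888)*(1/292639) = 21212*(1/292639) = 21212/292639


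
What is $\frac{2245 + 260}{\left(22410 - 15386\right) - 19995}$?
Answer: $- \frac{2505}{12971} \approx -0.19312$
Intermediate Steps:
$\frac{2245 + 260}{\left(22410 - 15386\right) - 19995} = \frac{2505}{7024 - 19995} = \frac{2505}{-12971} = 2505 \left(- \frac{1}{12971}\right) = - \frac{2505}{12971}$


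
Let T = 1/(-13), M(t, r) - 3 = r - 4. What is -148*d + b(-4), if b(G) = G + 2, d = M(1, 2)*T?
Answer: 122/13 ≈ 9.3846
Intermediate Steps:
M(t, r) = -1 + r (M(t, r) = 3 + (r - 4) = 3 + (-4 + r) = -1 + r)
T = -1/13 ≈ -0.076923
d = -1/13 (d = (-1 + 2)*(-1/13) = 1*(-1/13) = -1/13 ≈ -0.076923)
b(G) = 2 + G
-148*d + b(-4) = -148*(-1/13) + (2 - 4) = 148/13 - 2 = 122/13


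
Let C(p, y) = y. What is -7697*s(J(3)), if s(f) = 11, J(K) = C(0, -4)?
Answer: -84667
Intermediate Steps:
J(K) = -4
-7697*s(J(3)) = -7697*11 = -84667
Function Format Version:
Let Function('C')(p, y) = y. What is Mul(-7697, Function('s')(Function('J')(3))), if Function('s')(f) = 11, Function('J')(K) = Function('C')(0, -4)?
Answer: -84667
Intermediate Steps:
Function('J')(K) = -4
Mul(-7697, Function('s')(Function('J')(3))) = Mul(-7697, 11) = -84667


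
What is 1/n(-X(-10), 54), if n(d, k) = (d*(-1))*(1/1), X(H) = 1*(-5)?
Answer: -1/5 ≈ -0.20000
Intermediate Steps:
X(H) = -5
n(d, k) = -d (n(d, k) = (-d)*(1*1) = -d*1 = -d)
1/n(-X(-10), 54) = 1/(-(-1)*(-5)) = 1/(-1*5) = 1/(-5) = -1/5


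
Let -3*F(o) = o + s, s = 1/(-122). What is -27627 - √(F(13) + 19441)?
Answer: -27627 - √2603658486/366 ≈ -27766.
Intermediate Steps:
s = -1/122 ≈ -0.0081967
F(o) = 1/366 - o/3 (F(o) = -(o - 1/122)/3 = -(-1/122 + o)/3 = 1/366 - o/3)
-27627 - √(F(13) + 19441) = -27627 - √((1/366 - ⅓*13) + 19441) = -27627 - √((1/366 - 13/3) + 19441) = -27627 - √(-1585/366 + 19441) = -27627 - √(7113821/366) = -27627 - √2603658486/366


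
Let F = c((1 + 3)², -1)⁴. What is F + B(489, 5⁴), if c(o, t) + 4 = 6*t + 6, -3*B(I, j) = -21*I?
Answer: 3679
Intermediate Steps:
B(I, j) = 7*I (B(I, j) = -(-7)*I = 7*I)
c(o, t) = 2 + 6*t (c(o, t) = -4 + (6*t + 6) = -4 + (6 + 6*t) = 2 + 6*t)
F = 256 (F = (2 + 6*(-1))⁴ = (2 - 6)⁴ = (-4)⁴ = 256)
F + B(489, 5⁴) = 256 + 7*489 = 256 + 3423 = 3679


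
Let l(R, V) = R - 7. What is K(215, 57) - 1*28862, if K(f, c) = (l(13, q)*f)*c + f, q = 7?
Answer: 44883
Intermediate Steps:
l(R, V) = -7 + R
K(f, c) = f + 6*c*f (K(f, c) = ((-7 + 13)*f)*c + f = (6*f)*c + f = 6*c*f + f = f + 6*c*f)
K(215, 57) - 1*28862 = 215*(1 + 6*57) - 1*28862 = 215*(1 + 342) - 28862 = 215*343 - 28862 = 73745 - 28862 = 44883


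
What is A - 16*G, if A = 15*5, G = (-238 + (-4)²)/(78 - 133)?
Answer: 573/55 ≈ 10.418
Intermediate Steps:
G = 222/55 (G = (-238 + 16)/(-55) = -222*(-1/55) = 222/55 ≈ 4.0364)
A = 75
A - 16*G = 75 - 16*222/55 = 75 - 3552/55 = 573/55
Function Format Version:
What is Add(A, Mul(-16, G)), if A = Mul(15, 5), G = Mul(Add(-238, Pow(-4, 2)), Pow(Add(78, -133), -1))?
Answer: Rational(573, 55) ≈ 10.418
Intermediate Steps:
G = Rational(222, 55) (G = Mul(Add(-238, 16), Pow(-55, -1)) = Mul(-222, Rational(-1, 55)) = Rational(222, 55) ≈ 4.0364)
A = 75
Add(A, Mul(-16, G)) = Add(75, Mul(-16, Rational(222, 55))) = Add(75, Rational(-3552, 55)) = Rational(573, 55)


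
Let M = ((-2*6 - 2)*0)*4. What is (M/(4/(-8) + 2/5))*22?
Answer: 0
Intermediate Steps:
M = 0 (M = ((-12 - 2)*0)*4 = -14*0*4 = 0*4 = 0)
(M/(4/(-8) + 2/5))*22 = (0/(4/(-8) + 2/5))*22 = (0/(4*(-1/8) + 2*(1/5)))*22 = (0/(-1/2 + 2/5))*22 = (0/(-1/10))*22 = -10*0*22 = 0*22 = 0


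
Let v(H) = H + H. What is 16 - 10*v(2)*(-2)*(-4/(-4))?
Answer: 96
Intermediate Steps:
v(H) = 2*H
16 - 10*v(2)*(-2)*(-4/(-4)) = 16 - 10*(2*2)*(-2)*(-4/(-4)) = 16 - 10*4*(-2)*(-4*(-1/4)) = 16 - (-80) = 16 - 10*(-8) = 16 + 80 = 96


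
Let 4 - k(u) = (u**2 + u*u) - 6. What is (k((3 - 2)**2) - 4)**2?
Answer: 16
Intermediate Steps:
k(u) = 10 - 2*u**2 (k(u) = 4 - ((u**2 + u*u) - 6) = 4 - ((u**2 + u**2) - 6) = 4 - (2*u**2 - 6) = 4 - (-6 + 2*u**2) = 4 + (6 - 2*u**2) = 10 - 2*u**2)
(k((3 - 2)**2) - 4)**2 = ((10 - 2*(3 - 2)**4) - 4)**2 = ((10 - 2*(1**2)**2) - 4)**2 = ((10 - 2*1**2) - 4)**2 = ((10 - 2*1) - 4)**2 = ((10 - 2) - 4)**2 = (8 - 4)**2 = 4**2 = 16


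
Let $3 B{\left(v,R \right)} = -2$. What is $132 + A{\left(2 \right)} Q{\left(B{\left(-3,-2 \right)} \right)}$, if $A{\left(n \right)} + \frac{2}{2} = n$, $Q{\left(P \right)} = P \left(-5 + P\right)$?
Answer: $\frac{1222}{9} \approx 135.78$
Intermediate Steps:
$B{\left(v,R \right)} = - \frac{2}{3}$ ($B{\left(v,R \right)} = \frac{1}{3} \left(-2\right) = - \frac{2}{3}$)
$A{\left(n \right)} = -1 + n$
$132 + A{\left(2 \right)} Q{\left(B{\left(-3,-2 \right)} \right)} = 132 + \left(-1 + 2\right) \left(- \frac{2 \left(-5 - \frac{2}{3}\right)}{3}\right) = 132 + 1 \left(\left(- \frac{2}{3}\right) \left(- \frac{17}{3}\right)\right) = 132 + 1 \cdot \frac{34}{9} = 132 + \frac{34}{9} = \frac{1222}{9}$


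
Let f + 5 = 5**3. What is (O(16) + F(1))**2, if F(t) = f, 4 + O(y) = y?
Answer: 17424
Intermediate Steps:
O(y) = -4 + y
f = 120 (f = -5 + 5**3 = -5 + 125 = 120)
F(t) = 120
(O(16) + F(1))**2 = ((-4 + 16) + 120)**2 = (12 + 120)**2 = 132**2 = 17424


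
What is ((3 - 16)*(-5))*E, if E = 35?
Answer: 2275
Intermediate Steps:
((3 - 16)*(-5))*E = ((3 - 16)*(-5))*35 = -13*(-5)*35 = 65*35 = 2275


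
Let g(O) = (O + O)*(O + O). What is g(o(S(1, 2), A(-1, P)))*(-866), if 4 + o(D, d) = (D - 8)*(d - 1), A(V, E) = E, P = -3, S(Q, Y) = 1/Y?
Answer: -2341664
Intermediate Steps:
o(D, d) = -4 + (-1 + d)*(-8 + D) (o(D, d) = -4 + (D - 8)*(d - 1) = -4 + (-8 + D)*(-1 + d) = -4 + (-1 + d)*(-8 + D))
g(O) = 4*O² (g(O) = (2*O)*(2*O) = 4*O²)
g(o(S(1, 2), A(-1, P)))*(-866) = (4*(4 - 1/2 - 8*(-3) - 3/2)²)*(-866) = (4*(4 - 1*½ + 24 + (½)*(-3))²)*(-866) = (4*(4 - ½ + 24 - 3/2)²)*(-866) = (4*26²)*(-866) = (4*676)*(-866) = 2704*(-866) = -2341664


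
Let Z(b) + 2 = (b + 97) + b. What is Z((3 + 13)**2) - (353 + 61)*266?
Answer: -109517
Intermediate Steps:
Z(b) = 95 + 2*b (Z(b) = -2 + ((b + 97) + b) = -2 + ((97 + b) + b) = -2 + (97 + 2*b) = 95 + 2*b)
Z((3 + 13)**2) - (353 + 61)*266 = (95 + 2*(3 + 13)**2) - (353 + 61)*266 = (95 + 2*16**2) - 414*266 = (95 + 2*256) - 1*110124 = (95 + 512) - 110124 = 607 - 110124 = -109517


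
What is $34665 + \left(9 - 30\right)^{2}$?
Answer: $35106$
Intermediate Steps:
$34665 + \left(9 - 30\right)^{2} = 34665 + \left(-21\right)^{2} = 34665 + 441 = 35106$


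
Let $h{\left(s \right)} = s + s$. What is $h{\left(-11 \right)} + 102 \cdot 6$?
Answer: $590$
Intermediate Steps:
$h{\left(s \right)} = 2 s$
$h{\left(-11 \right)} + 102 \cdot 6 = 2 \left(-11\right) + 102 \cdot 6 = -22 + 612 = 590$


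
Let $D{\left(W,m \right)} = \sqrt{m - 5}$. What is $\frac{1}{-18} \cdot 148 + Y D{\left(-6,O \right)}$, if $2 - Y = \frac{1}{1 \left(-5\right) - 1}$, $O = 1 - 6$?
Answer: $- \frac{74}{9} + \frac{13 i \sqrt{10}}{6} \approx -8.2222 + 6.8516 i$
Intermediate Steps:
$O = -5$ ($O = 1 - 6 = -5$)
$D{\left(W,m \right)} = \sqrt{-5 + m}$
$Y = \frac{13}{6}$ ($Y = 2 - \frac{1}{1 \left(-5\right) - 1} = 2 - \frac{1}{-5 - 1} = 2 - \frac{1}{-6} = 2 - - \frac{1}{6} = 2 + \frac{1}{6} = \frac{13}{6} \approx 2.1667$)
$\frac{1}{-18} \cdot 148 + Y D{\left(-6,O \right)} = \frac{1}{-18} \cdot 148 + \frac{13 \sqrt{-5 - 5}}{6} = \left(- \frac{1}{18}\right) 148 + \frac{13 \sqrt{-10}}{6} = - \frac{74}{9} + \frac{13 i \sqrt{10}}{6}$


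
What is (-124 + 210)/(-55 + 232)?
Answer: 86/177 ≈ 0.48588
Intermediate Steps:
(-124 + 210)/(-55 + 232) = 86/177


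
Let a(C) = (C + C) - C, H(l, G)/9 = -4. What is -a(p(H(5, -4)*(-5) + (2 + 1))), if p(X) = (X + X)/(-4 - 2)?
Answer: 61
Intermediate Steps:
H(l, G) = -36 (H(l, G) = 9*(-4) = -36)
p(X) = -X/3 (p(X) = (2*X)/(-6) = (2*X)*(-⅙) = -X/3)
a(C) = C (a(C) = 2*C - C = C)
-a(p(H(5, -4)*(-5) + (2 + 1))) = -(-1)*(-36*(-5) + (2 + 1))/3 = -(-1)*(180 + 3)/3 = -(-1)*183/3 = -1*(-61) = 61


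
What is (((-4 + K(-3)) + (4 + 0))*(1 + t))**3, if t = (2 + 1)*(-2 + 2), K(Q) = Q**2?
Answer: 729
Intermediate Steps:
t = 0 (t = 3*0 = 0)
(((-4 + K(-3)) + (4 + 0))*(1 + t))**3 = (((-4 + (-3)**2) + (4 + 0))*(1 + 0))**3 = (((-4 + 9) + 4)*1)**3 = ((5 + 4)*1)**3 = (9*1)**3 = 9**3 = 729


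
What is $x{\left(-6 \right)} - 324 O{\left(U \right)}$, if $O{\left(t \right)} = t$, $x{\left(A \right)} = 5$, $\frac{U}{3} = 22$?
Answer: $-21379$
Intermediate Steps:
$U = 66$ ($U = 3 \cdot 22 = 66$)
$x{\left(-6 \right)} - 324 O{\left(U \right)} = 5 - 21384 = -21379$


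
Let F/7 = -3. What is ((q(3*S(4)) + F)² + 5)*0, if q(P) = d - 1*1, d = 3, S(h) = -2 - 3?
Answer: 0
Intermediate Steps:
S(h) = -5
F = -21 (F = 7*(-3) = -21)
q(P) = 2 (q(P) = 3 - 1*1 = 3 - 1 = 2)
((q(3*S(4)) + F)² + 5)*0 = ((2 - 21)² + 5)*0 = ((-19)² + 5)*0 = (361 + 5)*0 = 366*0 = 0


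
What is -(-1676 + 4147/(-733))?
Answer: 1232655/733 ≈ 1681.7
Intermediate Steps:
-(-1676 + 4147/(-733)) = -(-1676 + 4147*(-1/733)) = -(-1676 - 4147/733) = -1*(-1232655/733) = 1232655/733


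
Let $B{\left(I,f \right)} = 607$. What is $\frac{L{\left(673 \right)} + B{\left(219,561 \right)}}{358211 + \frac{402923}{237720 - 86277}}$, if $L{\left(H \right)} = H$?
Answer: $\frac{48461760}{13562237849} \approx 0.0035733$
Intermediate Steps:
$\frac{L{\left(673 \right)} + B{\left(219,561 \right)}}{358211 + \frac{402923}{237720 - 86277}} = \frac{673 + 607}{358211 + \frac{402923}{237720 - 86277}} = \frac{1280}{358211 + \frac{402923}{237720 - 86277}} = \frac{1280}{358211 + \frac{402923}{151443}} = \frac{1280}{\frac{54248951396}{151443}} = 1280 \cdot \frac{151443}{54248951396} = \frac{48461760}{13562237849}$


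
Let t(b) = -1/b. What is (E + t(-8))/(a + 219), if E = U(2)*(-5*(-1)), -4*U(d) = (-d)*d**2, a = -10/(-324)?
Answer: 6561/141932 ≈ 0.046226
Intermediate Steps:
a = 5/162 (a = -10*(-1/324) = 5/162 ≈ 0.030864)
U(d) = d**3/4 (U(d) = -(-d)*d**2/4 = -(-1)*d**3/4 = d**3/4)
E = 10 (E = ((1/4)*2**3)*(-5*(-1)) = ((1/4)*8)*5 = 2*5 = 10)
(E + t(-8))/(a + 219) = (10 - 1/(-8))/(5/162 + 219) = (10 - 1*(-1/8))/(35483/162) = (10 + 1/8)*(162/35483) = (81/8)*(162/35483) = 6561/141932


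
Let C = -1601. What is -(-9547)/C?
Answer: -9547/1601 ≈ -5.9632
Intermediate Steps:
-(-9547)/C = -(-9547)/(-1601) = -(-9547)*(-1)/1601 = -1*9547/1601 = -9547/1601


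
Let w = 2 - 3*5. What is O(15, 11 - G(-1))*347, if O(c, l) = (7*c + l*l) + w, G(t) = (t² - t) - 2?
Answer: 73911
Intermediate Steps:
w = -13 (w = 2 - 15 = -13)
G(t) = -2 + t² - t
O(c, l) = -13 + l² + 7*c (O(c, l) = (7*c + l*l) - 13 = (7*c + l²) - 13 = (l² + 7*c) - 13 = -13 + l² + 7*c)
O(15, 11 - G(-1))*347 = (-13 + (11 - (-2 + (-1)² - 1*(-1)))² + 7*15)*347 = (-13 + (11 - (-2 + 1 + 1))² + 105)*347 = (-13 + (11 - 1*0)² + 105)*347 = (-13 + (11 + 0)² + 105)*347 = (-13 + 11² + 105)*347 = (-13 + 121 + 105)*347 = 213*347 = 73911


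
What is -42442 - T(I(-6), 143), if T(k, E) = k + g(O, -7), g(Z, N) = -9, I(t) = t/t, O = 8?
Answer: -42434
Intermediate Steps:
I(t) = 1
T(k, E) = -9 + k (T(k, E) = k - 9 = -9 + k)
-42442 - T(I(-6), 143) = -42442 - (-9 + 1) = -42442 - 1*(-8) = -42442 + 8 = -42434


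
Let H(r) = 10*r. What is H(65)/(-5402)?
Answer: -325/2701 ≈ -0.12033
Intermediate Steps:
H(65)/(-5402) = (10*65)/(-5402) = 650*(-1/5402) = -325/2701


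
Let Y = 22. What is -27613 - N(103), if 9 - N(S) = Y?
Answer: -27600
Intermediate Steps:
N(S) = -13 (N(S) = 9 - 1*22 = 9 - 22 = -13)
-27613 - N(103) = -27613 - 1*(-13) = -27613 + 13 = -27600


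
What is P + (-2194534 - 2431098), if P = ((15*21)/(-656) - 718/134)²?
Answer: -8935629691709247/1931778304 ≈ -4.6256e+6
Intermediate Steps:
P = 65848178881/1931778304 (P = (315*(-1/656) - 718*1/134)² = (-315/656 - 359/67)² = (-256609/43952)² = 65848178881/1931778304 ≈ 34.087)
P + (-2194534 - 2431098) = 65848178881/1931778304 + (-2194534 - 2431098) = 65848178881/1931778304 - 4625632 = -8935629691709247/1931778304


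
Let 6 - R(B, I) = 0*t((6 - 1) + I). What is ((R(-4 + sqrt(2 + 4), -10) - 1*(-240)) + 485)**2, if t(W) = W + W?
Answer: 534361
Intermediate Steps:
t(W) = 2*W
R(B, I) = 6 (R(B, I) = 6 - 0*2*((6 - 1) + I) = 6 - 0*2*(5 + I) = 6 - 0*(10 + 2*I) = 6 - 1*0 = 6 + 0 = 6)
((R(-4 + sqrt(2 + 4), -10) - 1*(-240)) + 485)**2 = ((6 - 1*(-240)) + 485)**2 = ((6 + 240) + 485)**2 = (246 + 485)**2 = 731**2 = 534361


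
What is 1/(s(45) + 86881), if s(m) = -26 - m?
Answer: 1/86810 ≈ 1.1519e-5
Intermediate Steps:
1/(s(45) + 86881) = 1/((-26 - 1*45) + 86881) = 1/((-26 - 45) + 86881) = 1/(-71 + 86881) = 1/86810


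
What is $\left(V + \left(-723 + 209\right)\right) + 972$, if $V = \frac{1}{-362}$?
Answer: $\frac{165795}{362} \approx 458.0$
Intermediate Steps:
$V = - \frac{1}{362} \approx -0.0027624$
$\left(V + \left(-723 + 209\right)\right) + 972 = \left(- \frac{1}{362} + \left(-723 + 209\right)\right) + 972 = \left(- \frac{1}{362} - 514\right) + 972 = - \frac{186069}{362} + 972 = \frac{165795}{362}$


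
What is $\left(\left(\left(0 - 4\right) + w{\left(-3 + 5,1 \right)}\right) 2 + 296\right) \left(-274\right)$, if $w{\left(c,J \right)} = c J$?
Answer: $-80008$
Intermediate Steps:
$w{\left(c,J \right)} = J c$
$\left(\left(\left(0 - 4\right) + w{\left(-3 + 5,1 \right)}\right) 2 + 296\right) \left(-274\right) = \left(\left(\left(0 - 4\right) + 1 \left(-3 + 5\right)\right) 2 + 296\right) \left(-274\right) = \left(\left(\left(0 - 4\right) + 1 \cdot 2\right) 2 + 296\right) \left(-274\right) = \left(\left(-4 + 2\right) 2 + 296\right) \left(-274\right) = \left(\left(-2\right) 2 + 296\right) \left(-274\right) = \left(-4 + 296\right) \left(-274\right) = 292 \left(-274\right) = -80008$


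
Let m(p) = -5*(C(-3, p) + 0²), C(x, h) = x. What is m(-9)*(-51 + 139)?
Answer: 1320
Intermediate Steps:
m(p) = 15 (m(p) = -5*(-3 + 0²) = -5*(-3 + 0) = -5*(-3) = 15)
m(-9)*(-51 + 139) = 15*(-51 + 139) = 15*88 = 1320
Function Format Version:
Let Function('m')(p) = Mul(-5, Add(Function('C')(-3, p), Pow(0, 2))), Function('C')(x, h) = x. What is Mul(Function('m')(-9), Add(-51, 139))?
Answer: 1320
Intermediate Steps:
Function('m')(p) = 15 (Function('m')(p) = Mul(-5, Add(-3, Pow(0, 2))) = Mul(-5, Add(-3, 0)) = Mul(-5, -3) = 15)
Mul(Function('m')(-9), Add(-51, 139)) = Mul(15, Add(-51, 139)) = Mul(15, 88) = 1320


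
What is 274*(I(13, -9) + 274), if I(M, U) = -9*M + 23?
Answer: 49320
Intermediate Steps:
I(M, U) = 23 - 9*M
274*(I(13, -9) + 274) = 274*((23 - 9*13) + 274) = 274*((23 - 117) + 274) = 274*(-94 + 274) = 274*180 = 49320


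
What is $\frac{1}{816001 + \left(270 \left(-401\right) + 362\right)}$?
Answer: $\frac{1}{708093} \approx 1.4122 \cdot 10^{-6}$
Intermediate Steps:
$\frac{1}{816001 + \left(270 \left(-401\right) + 362\right)} = \frac{1}{816001 + \left(-108270 + 362\right)} = \frac{1}{816001 - 107908} = \frac{1}{708093}$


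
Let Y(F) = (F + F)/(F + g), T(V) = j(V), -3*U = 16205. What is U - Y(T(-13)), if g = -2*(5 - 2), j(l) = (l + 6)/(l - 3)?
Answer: -1442203/267 ≈ -5401.5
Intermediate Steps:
U = -16205/3 (U = -1/3*16205 = -16205/3 ≈ -5401.7)
j(l) = (6 + l)/(-3 + l)
g = -6 (g = -2*3 = -6)
T(V) = (6 + V)/(-3 + V)
Y(F) = 2*F/(-6 + F) (Y(F) = (F + F)/(F - 6) = (2*F)/(-6 + F) = 2*F/(-6 + F))
U - Y(T(-13)) = -16205/3 - 2*(6 - 13)/(-3 - 13)/(-6 + (6 - 13)/(-3 - 13)) = -16205/3 - 2*-7/(-16)/(-6 - 7/(-16)) = -16205/3 - 2*(-1/16*(-7))/(-6 - 1/16*(-7)) = -16205/3 - 2*7/(16*(-6 + 7/16)) = -16205/3 - 2*7/(16*(-89/16)) = -16205/3 - 2*7*(-16)/(16*89) = -16205/3 - 1*(-14/89) = -16205/3 + 14/89 = -1442203/267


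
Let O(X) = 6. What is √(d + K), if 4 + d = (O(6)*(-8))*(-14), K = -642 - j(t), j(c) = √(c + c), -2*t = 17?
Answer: √(26 - I*√17) ≈ 5.1149 - 0.40305*I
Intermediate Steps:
t = -17/2 (t = -½*17 = -17/2 ≈ -8.5000)
j(c) = √2*√c (j(c) = √(2*c) = √2*√c)
K = -642 - I*√17 (K = -642 - √2*√(-17/2) = -642 - √2*I*√34/2 = -642 - I*√17 ≈ -642.0 - 4.1231*I)
d = 668 (d = -4 + (6*(-8))*(-14) = -4 - 48*(-14) = -4 + 672 = 668)
√(d + K) = √(668 + (-642 - I*√17)) = √(26 - I*√17)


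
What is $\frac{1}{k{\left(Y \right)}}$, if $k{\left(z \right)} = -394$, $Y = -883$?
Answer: $- \frac{1}{394} \approx -0.0025381$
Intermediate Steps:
$\frac{1}{k{\left(Y \right)}} = \frac{1}{-394} = - \frac{1}{394}$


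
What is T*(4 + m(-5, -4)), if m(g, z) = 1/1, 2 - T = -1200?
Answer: 6010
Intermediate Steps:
T = 1202 (T = 2 - 1*(-1200) = 2 + 1200 = 1202)
m(g, z) = 1
T*(4 + m(-5, -4)) = 1202*(4 + 1) = 1202*5 = 6010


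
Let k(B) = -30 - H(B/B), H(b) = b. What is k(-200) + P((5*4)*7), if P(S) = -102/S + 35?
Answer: 229/70 ≈ 3.2714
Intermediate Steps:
P(S) = 35 - 102/S
k(B) = -31 (k(B) = -30 - B/B = -30 - 1*1 = -30 - 1 = -31)
k(-200) + P((5*4)*7) = -31 + (35 - 102/((5*4)*7)) = -31 + (35 - 102/(20*7)) = -31 + (35 - 102/140) = -31 + (35 - 102*1/140) = -31 + (35 - 51/70) = -31 + 2399/70 = 229/70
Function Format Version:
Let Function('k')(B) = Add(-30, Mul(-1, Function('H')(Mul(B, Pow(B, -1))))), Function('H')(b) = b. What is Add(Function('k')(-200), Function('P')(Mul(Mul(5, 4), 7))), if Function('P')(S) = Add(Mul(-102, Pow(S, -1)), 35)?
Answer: Rational(229, 70) ≈ 3.2714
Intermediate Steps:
Function('P')(S) = Add(35, Mul(-102, Pow(S, -1)))
Function('k')(B) = -31 (Function('k')(B) = Add(-30, Mul(-1, Mul(B, Pow(B, -1)))) = Add(-30, Mul(-1, 1)) = Add(-30, -1) = -31)
Add(Function('k')(-200), Function('P')(Mul(Mul(5, 4), 7))) = Add(-31, Add(35, Mul(-102, Pow(Mul(Mul(5, 4), 7), -1)))) = Add(-31, Add(35, Mul(-102, Pow(Mul(20, 7), -1)))) = Add(-31, Add(35, Mul(-102, Pow(140, -1)))) = Add(-31, Add(35, Mul(-102, Rational(1, 140)))) = Add(-31, Add(35, Rational(-51, 70))) = Add(-31, Rational(2399, 70)) = Rational(229, 70)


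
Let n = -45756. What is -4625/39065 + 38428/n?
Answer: -85640566/89372907 ≈ -0.95824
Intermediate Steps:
-4625/39065 + 38428/n = -4625/39065 + 38428/(-45756) = -4625*1/39065 + 38428*(-1/45756) = -925/7813 - 9607/11439 = -85640566/89372907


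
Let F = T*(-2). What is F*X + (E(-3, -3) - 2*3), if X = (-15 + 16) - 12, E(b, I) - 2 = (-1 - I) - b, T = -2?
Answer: -43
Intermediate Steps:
E(b, I) = 1 - I - b (E(b, I) = 2 + ((-1 - I) - b) = 2 + (-1 - I - b) = 1 - I - b)
F = 4 (F = -2*(-2) = 4)
X = -11 (X = 1 - 12 = -11)
F*X + (E(-3, -3) - 2*3) = 4*(-11) + ((1 - 1*(-3) - 1*(-3)) - 2*3) = -44 + ((1 + 3 + 3) - 6) = -44 + (7 - 6) = -44 + 1 = -43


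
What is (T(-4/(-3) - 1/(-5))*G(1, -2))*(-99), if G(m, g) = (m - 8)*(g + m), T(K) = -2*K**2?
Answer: 81466/25 ≈ 3258.6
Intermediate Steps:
G(m, g) = (-8 + m)*(g + m)
(T(-4/(-3) - 1/(-5))*G(1, -2))*(-99) = ((-2*(-4/(-3) - 1/(-5))**2)*(1**2 - 8*(-2) - 8*1 - 2*1))*(-99) = ((-2*(-4*(-1/3) - 1*(-1/5))**2)*(1 + 16 - 8 - 2))*(-99) = (-2*(4/3 + 1/5)**2*7)*(-99) = (-2*(23/15)**2*7)*(-99) = (-2*529/225*7)*(-99) = -1058/225*7*(-99) = -7406/225*(-99) = 81466/25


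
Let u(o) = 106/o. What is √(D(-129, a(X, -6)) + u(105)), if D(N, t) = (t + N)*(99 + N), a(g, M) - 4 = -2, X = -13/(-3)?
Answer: 2*√10504095/105 ≈ 61.733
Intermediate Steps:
X = 13/3 (X = -13*(-⅓) = 13/3 ≈ 4.3333)
a(g, M) = 2 (a(g, M) = 4 - 2 = 2)
D(N, t) = (99 + N)*(N + t) (D(N, t) = (N + t)*(99 + N) = (99 + N)*(N + t))
√(D(-129, a(X, -6)) + u(105)) = √(((-129)² + 99*(-129) + 99*2 - 129*2) + 106/105) = √((16641 - 12771 + 198 - 258) + 106*(1/105)) = √(3810 + 106/105) = √(400156/105) = 2*√10504095/105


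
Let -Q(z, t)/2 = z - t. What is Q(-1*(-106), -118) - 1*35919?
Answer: -36367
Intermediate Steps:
Q(z, t) = -2*z + 2*t (Q(z, t) = -2*(z - t) = -2*z + 2*t)
Q(-1*(-106), -118) - 1*35919 = (-(-2)*(-106) + 2*(-118)) - 1*35919 = (-2*106 - 236) - 35919 = (-212 - 236) - 35919 = -448 - 35919 = -36367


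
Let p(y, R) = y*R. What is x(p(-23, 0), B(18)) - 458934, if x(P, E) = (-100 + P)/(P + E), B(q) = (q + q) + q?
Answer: -12391268/27 ≈ -4.5894e+5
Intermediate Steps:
p(y, R) = R*y
B(q) = 3*q (B(q) = 2*q + q = 3*q)
x(P, E) = (-100 + P)/(E + P)
x(p(-23, 0), B(18)) - 458934 = (-100 + 0*(-23))/(3*18 + 0*(-23)) - 458934 = (-100 + 0)/(54 + 0) - 458934 = -100/54 - 458934 = (1/54)*(-100) - 458934 = -50/27 - 458934 = -12391268/27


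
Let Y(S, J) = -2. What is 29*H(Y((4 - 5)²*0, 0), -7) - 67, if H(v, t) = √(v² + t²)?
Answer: -67 + 29*√53 ≈ 144.12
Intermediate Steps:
H(v, t) = √(t² + v²)
29*H(Y((4 - 5)²*0, 0), -7) - 67 = 29*√((-7)² + (-2)²) - 67 = 29*√(49 + 4) - 67 = 29*√53 - 67 = -67 + 29*√53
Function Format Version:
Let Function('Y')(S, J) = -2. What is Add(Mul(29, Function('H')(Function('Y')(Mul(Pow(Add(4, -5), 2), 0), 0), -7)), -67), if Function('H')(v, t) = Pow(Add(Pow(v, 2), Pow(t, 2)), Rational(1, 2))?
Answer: Add(-67, Mul(29, Pow(53, Rational(1, 2)))) ≈ 144.12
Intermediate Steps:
Function('H')(v, t) = Pow(Add(Pow(t, 2), Pow(v, 2)), Rational(1, 2))
Add(Mul(29, Function('H')(Function('Y')(Mul(Pow(Add(4, -5), 2), 0), 0), -7)), -67) = Add(Mul(29, Pow(Add(Pow(-7, 2), Pow(-2, 2)), Rational(1, 2))), -67) = Add(Mul(29, Pow(Add(49, 4), Rational(1, 2))), -67) = Add(Mul(29, Pow(53, Rational(1, 2))), -67) = Add(-67, Mul(29, Pow(53, Rational(1, 2))))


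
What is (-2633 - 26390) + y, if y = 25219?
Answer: -3804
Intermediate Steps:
(-2633 - 26390) + y = (-2633 - 26390) + 25219 = -29023 + 25219 = -3804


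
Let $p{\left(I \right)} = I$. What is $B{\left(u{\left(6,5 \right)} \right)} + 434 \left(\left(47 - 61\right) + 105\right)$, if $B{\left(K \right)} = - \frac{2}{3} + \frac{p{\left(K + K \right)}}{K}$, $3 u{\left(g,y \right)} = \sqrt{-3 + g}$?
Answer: $\frac{118486}{3} \approx 39495.0$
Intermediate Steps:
$u{\left(g,y \right)} = \frac{\sqrt{-3 + g}}{3}$
$B{\left(K \right)} = \frac{4}{3}$ ($B{\left(K \right)} = - \frac{2}{3} + \frac{K + K}{K} = \left(-2\right) \frac{1}{3} + \frac{2 K}{K} = - \frac{2}{3} + 2 = \frac{4}{3}$)
$B{\left(u{\left(6,5 \right)} \right)} + 434 \left(\left(47 - 61\right) + 105\right) = \frac{4}{3} + 434 \left(\left(47 - 61\right) + 105\right) = \frac{4}{3} + 434 \left(-14 + 105\right) = \frac{4}{3} + 434 \cdot 91 = \frac{4}{3} + 39494 = \frac{118486}{3}$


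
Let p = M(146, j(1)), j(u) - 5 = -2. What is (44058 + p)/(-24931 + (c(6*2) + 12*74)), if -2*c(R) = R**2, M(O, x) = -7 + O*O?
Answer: -65367/24115 ≈ -2.7106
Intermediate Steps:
j(u) = 3 (j(u) = 5 - 2 = 3)
M(O, x) = -7 + O**2
c(R) = -R**2/2
p = 21309 (p = -7 + 146**2 = -7 + 21316 = 21309)
(44058 + p)/(-24931 + (c(6*2) + 12*74)) = (44058 + 21309)/(-24931 + (-(6*2)**2/2 + 12*74)) = 65367/(-24931 + (-1/2*12**2 + 888)) = 65367/(-24931 + (-1/2*144 + 888)) = 65367/(-24931 + (-72 + 888)) = 65367/(-24931 + 816) = 65367/(-24115) = 65367*(-1/24115) = -65367/24115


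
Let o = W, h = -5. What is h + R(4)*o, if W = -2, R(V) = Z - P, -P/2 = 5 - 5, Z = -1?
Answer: -3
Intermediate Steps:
P = 0 (P = -2*(5 - 5) = -2*0 = 0)
R(V) = -1 (R(V) = -1 - 1*0 = -1 + 0 = -1)
o = -2
h + R(4)*o = -5 - 1*(-2) = -5 + 2 = -3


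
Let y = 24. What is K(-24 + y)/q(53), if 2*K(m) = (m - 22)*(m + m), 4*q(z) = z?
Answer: 0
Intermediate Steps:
q(z) = z/4
K(m) = m*(-22 + m) (K(m) = ((m - 22)*(m + m))/2 = ((-22 + m)*(2*m))/2 = (2*m*(-22 + m))/2 = m*(-22 + m))
K(-24 + y)/q(53) = ((-24 + 24)*(-22 + (-24 + 24)))/(((¼)*53)) = (0*(-22 + 0))/(53/4) = (0*(-22))*(4/53) = 0*(4/53) = 0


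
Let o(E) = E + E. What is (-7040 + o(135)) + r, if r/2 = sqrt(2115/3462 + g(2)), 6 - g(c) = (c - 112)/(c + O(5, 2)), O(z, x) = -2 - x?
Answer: -6770 + I*sqrt(64440514)/577 ≈ -6770.0 + 13.912*I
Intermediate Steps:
g(c) = 6 - (-112 + c)/(-4 + c) (g(c) = 6 - (c - 112)/(c + (-2 - 1*2)) = 6 - (-112 + c)/(c + (-2 - 2)) = 6 - (-112 + c)/(c - 4) = 6 - (-112 + c)/(-4 + c))
r = I*sqrt(64440514)/577 (r = 2*sqrt(2115/3462 + (88 + 5*2)/(-4 + 2)) = 2*sqrt(2115*(1/3462) + (88 + 10)/(-2)) = 2*sqrt(705/1154 - 1/2*98) = 2*sqrt(705/1154 - 49) = 2*sqrt(-55841/1154) = 2*(I*sqrt(64440514)/1154) = I*sqrt(64440514)/577 ≈ 13.912*I)
o(E) = 2*E
(-7040 + o(135)) + r = (-7040 + 2*135) + I*sqrt(64440514)/577 = (-7040 + 270) + I*sqrt(64440514)/577 = -6770 + I*sqrt(64440514)/577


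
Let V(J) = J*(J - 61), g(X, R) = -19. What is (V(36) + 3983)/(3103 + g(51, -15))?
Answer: 3083/3084 ≈ 0.99968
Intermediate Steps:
V(J) = J*(-61 + J)
(V(36) + 3983)/(3103 + g(51, -15)) = (36*(-61 + 36) + 3983)/(3103 - 19) = (36*(-25) + 3983)/3084 = (-900 + 3983)*(1/3084) = 3083*(1/3084) = 3083/3084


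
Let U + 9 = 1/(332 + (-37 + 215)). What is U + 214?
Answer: 104551/510 ≈ 205.00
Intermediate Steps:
U = -4589/510 (U = -9 + 1/(332 + (-37 + 215)) = -9 + 1/(332 + 178) = -9 + 1/510 = -4589/510 ≈ -8.9980)
U + 214 = -4589/510 + 214 = 104551/510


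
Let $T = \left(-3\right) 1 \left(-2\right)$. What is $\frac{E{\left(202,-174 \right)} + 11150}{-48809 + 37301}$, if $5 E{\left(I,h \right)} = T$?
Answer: $- \frac{13939}{14385} \approx -0.969$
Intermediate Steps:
$T = 6$ ($T = \left(-3\right) \left(-2\right) = 6$)
$E{\left(I,h \right)} = \frac{6}{5}$ ($E{\left(I,h \right)} = \frac{1}{5} \cdot 6 = \frac{6}{5}$)
$\frac{E{\left(202,-174 \right)} + 11150}{-48809 + 37301} = \frac{\frac{6}{5} + 11150}{-48809 + 37301} = \frac{55756}{5 \left(-11508\right)} = \frac{55756}{5} \left(- \frac{1}{11508}\right) = - \frac{13939}{14385}$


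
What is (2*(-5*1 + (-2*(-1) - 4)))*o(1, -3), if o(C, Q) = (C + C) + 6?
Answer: -112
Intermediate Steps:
o(C, Q) = 6 + 2*C (o(C, Q) = 2*C + 6 = 6 + 2*C)
(2*(-5*1 + (-2*(-1) - 4)))*o(1, -3) = (2*(-5*1 + (-2*(-1) - 4)))*(6 + 2*1) = (2*(-5 + (2 - 4)))*(6 + 2) = (2*(-5 - 2))*8 = (2*(-7))*8 = -14*8 = -112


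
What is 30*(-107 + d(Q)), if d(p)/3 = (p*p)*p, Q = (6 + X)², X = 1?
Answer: 10585200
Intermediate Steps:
Q = 49 (Q = (6 + 1)² = 7² = 49)
d(p) = 3*p³ (d(p) = 3*((p*p)*p) = 3*(p²*p) = 3*p³)
30*(-107 + d(Q)) = 30*(-107 + 3*49³) = 30*(-107 + 3*117649) = 30*(-107 + 352947) = 30*352840 = 10585200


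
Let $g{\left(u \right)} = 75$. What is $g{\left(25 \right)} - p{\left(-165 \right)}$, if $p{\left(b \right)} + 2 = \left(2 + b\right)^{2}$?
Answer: $-26492$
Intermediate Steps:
$p{\left(b \right)} = -2 + \left(2 + b\right)^{2}$
$g{\left(25 \right)} - p{\left(-165 \right)} = 75 - \left(-2 + \left(2 - 165\right)^{2}\right) = 75 - \left(-2 + \left(-163\right)^{2}\right) = 75 - \left(-2 + 26569\right) = 75 - 26567 = -26492$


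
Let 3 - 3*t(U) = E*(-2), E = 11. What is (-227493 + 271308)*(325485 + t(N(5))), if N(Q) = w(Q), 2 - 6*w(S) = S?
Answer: 14261490400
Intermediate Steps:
w(S) = ⅓ - S/6
N(Q) = ⅓ - Q/6
t(U) = 25/3 (t(U) = 1 - 11*(-2)/3 = 1 - ⅓*(-22) = 1 + 22/3 = 25/3)
(-227493 + 271308)*(325485 + t(N(5))) = (-227493 + 271308)*(325485 + 25/3) = 43815*(976480/3) = 14261490400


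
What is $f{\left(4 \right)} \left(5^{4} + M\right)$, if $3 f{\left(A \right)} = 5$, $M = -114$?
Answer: $\frac{2555}{3} \approx 851.67$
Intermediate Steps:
$f{\left(A \right)} = \frac{5}{3}$ ($f{\left(A \right)} = \frac{1}{3} \cdot 5 = \frac{5}{3}$)
$f{\left(4 \right)} \left(5^{4} + M\right) = \frac{5 \left(5^{4} - 114\right)}{3} = \frac{5 \left(625 - 114\right)}{3} = \frac{5}{3} \cdot 511 = \frac{2555}{3}$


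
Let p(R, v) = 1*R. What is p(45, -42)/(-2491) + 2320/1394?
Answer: 2858195/1736227 ≈ 1.6462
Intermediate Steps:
p(R, v) = R
p(45, -42)/(-2491) + 2320/1394 = 45/(-2491) + 2320/1394 = 45*(-1/2491) + 2320*(1/1394) = -45/2491 + 1160/697 = 2858195/1736227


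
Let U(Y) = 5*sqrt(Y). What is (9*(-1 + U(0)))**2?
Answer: 81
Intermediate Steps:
(9*(-1 + U(0)))**2 = (9*(-1 + 5*sqrt(0)))**2 = (9*(-1 + 5*0))**2 = (9*(-1 + 0))**2 = (9*(-1))**2 = (-9)**2 = 81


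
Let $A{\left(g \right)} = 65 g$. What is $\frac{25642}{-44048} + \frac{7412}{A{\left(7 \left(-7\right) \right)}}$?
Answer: $- \frac{204076773}{70146440} \approx -2.9093$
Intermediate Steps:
$\frac{25642}{-44048} + \frac{7412}{A{\left(7 \left(-7\right) \right)}} = \frac{25642}{-44048} + \frac{7412}{65 \cdot 7 \left(-7\right)} = 25642 \left(- \frac{1}{44048}\right) + \frac{7412}{65 \left(-49\right)} = - \frac{12821}{22024} + \frac{7412}{-3185} = - \frac{12821}{22024} + 7412 \left(- \frac{1}{3185}\right) = - \frac{12821}{22024} - \frac{7412}{3185} = - \frac{204076773}{70146440}$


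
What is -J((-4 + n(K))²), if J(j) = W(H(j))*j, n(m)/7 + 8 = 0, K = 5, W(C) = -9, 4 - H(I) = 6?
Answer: 32400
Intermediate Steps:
H(I) = -2 (H(I) = 4 - 1*6 = 4 - 6 = -2)
n(m) = -56 (n(m) = -56 + 7*0 = -56 + 0 = -56)
J(j) = -9*j
-J((-4 + n(K))²) = -(-9)*(-4 - 56)² = -(-9)*(-60)² = -(-9)*3600 = -1*(-32400) = 32400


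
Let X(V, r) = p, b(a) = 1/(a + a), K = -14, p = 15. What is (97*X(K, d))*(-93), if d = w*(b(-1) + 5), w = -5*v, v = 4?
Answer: -135315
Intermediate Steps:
b(a) = 1/(2*a)
w = -20 (w = -5*4 = -20)
d = -90 (d = -20*((½)/(-1) + 5) = -20*((½)*(-1) + 5) = -20*(-½ + 5) = -20*9/2 = -90)
X(V, r) = 15
(97*X(K, d))*(-93) = (97*15)*(-93) = 1455*(-93) = -135315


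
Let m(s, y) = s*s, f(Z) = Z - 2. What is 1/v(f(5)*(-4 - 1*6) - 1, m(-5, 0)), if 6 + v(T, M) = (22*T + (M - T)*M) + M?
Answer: 1/737 ≈ 0.0013569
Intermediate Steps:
f(Z) = -2 + Z
m(s, y) = s²
v(T, M) = -6 + M + 22*T + M*(M - T) (v(T, M) = -6 + ((22*T + (M - T)*M) + M) = -6 + ((22*T + M*(M - T)) + M) = -6 + (M + 22*T + M*(M - T)) = -6 + M + 22*T + M*(M - T))
1/v(f(5)*(-4 - 1*6) - 1, m(-5, 0)) = 1/(-6 + (-5)² + ((-5)²)² + 22*((-2 + 5)*(-4 - 1*6) - 1) - 1*(-5)²*((-2 + 5)*(-4 - 1*6) - 1)) = 1/(-6 + 25 + 25² + 22*(3*(-4 - 6) - 1) - 1*25*(3*(-4 - 6) - 1)) = 1/(-6 + 25 + 625 + 22*(3*(-10) - 1) - 1*25*(3*(-10) - 1)) = 1/(-6 + 25 + 625 + 22*(-30 - 1) - 1*25*(-30 - 1)) = 1/(-6 + 25 + 625 + 22*(-31) - 1*25*(-31)) = 1/(-6 + 25 + 625 - 682 + 775) = 1/737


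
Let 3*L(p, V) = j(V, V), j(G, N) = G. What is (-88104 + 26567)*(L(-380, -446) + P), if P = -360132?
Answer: 66511774154/3 ≈ 2.2171e+10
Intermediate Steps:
L(p, V) = V/3
(-88104 + 26567)*(L(-380, -446) + P) = (-88104 + 26567)*((1/3)*(-446) - 360132) = -61537*(-446/3 - 360132) = -61537*(-1080842/3) = 66511774154/3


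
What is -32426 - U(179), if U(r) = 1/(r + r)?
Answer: -11608509/358 ≈ -32426.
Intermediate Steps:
U(r) = 1/(2*r)
-32426 - U(179) = -32426 - 1/(2*179) = -32426 - 1*1/358 = -32426 - 1/358 = -11608509/358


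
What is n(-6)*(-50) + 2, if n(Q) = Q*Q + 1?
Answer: -1848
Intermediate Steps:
n(Q) = 1 + Q² (n(Q) = Q² + 1 = 1 + Q²)
n(-6)*(-50) + 2 = (1 + (-6)²)*(-50) + 2 = (1 + 36)*(-50) + 2 = 37*(-50) + 2 = -1850 + 2 = -1848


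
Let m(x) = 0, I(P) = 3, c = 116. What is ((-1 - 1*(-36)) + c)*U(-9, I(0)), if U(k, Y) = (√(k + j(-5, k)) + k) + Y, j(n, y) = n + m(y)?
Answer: -906 + 151*I*√14 ≈ -906.0 + 564.99*I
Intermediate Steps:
j(n, y) = n (j(n, y) = n + 0 = n)
U(k, Y) = Y + k + √(-5 + k) (U(k, Y) = (√(k - 5) + k) + Y = (√(-5 + k) + k) + Y = (k + √(-5 + k)) + Y = Y + k + √(-5 + k))
((-1 - 1*(-36)) + c)*U(-9, I(0)) = ((-1 - 1*(-36)) + 116)*(3 - 9 + √(-5 - 9)) = ((-1 + 36) + 116)*(3 - 9 + √(-14)) = (35 + 116)*(3 - 9 + I*√14) = 151*(-6 + I*√14) = -906 + 151*I*√14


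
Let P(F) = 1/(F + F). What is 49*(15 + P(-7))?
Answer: 1463/2 ≈ 731.50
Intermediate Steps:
P(F) = 1/(2*F)
49*(15 + P(-7)) = 49*(15 + (½)/(-7)) = 49*(15 + (½)*(-⅐)) = 49*(15 - 1/14) = 49*(209/14) = 1463/2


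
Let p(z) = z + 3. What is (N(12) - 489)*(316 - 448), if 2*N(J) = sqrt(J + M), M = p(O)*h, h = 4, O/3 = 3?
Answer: 64548 - 132*sqrt(15) ≈ 64037.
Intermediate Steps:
O = 9 (O = 3*3 = 9)
p(z) = 3 + z
M = 48 (M = (3 + 9)*4 = 12*4 = 48)
N(J) = sqrt(48 + J)/2 (N(J) = sqrt(J + 48)/2 = sqrt(48 + J)/2)
(N(12) - 489)*(316 - 448) = (sqrt(48 + 12)/2 - 489)*(316 - 448) = (sqrt(60)/2 - 489)*(-132) = ((2*sqrt(15))/2 - 489)*(-132) = (sqrt(15) - 489)*(-132) = (-489 + sqrt(15))*(-132) = 64548 - 132*sqrt(15)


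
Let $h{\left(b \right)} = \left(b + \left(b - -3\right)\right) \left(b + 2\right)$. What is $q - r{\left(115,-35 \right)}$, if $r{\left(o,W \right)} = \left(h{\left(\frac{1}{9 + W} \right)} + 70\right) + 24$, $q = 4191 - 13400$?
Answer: $- \frac{1573176}{169} \approx -9308.7$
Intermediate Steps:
$h{\left(b \right)} = \left(2 + b\right) \left(3 + 2 b\right)$ ($h{\left(b \right)} = \left(b + \left(b + 3\right)\right) \left(2 + b\right) = \left(b + \left(3 + b\right)\right) \left(2 + b\right) = \left(3 + 2 b\right) \left(2 + b\right) = \left(2 + b\right) \left(3 + 2 b\right)$)
$q = -9209$ ($q = 4191 - 13400 = -9209$)
$r{\left(o,W \right)} = 100 + \frac{2}{\left(9 + W\right)^{2}} + \frac{7}{9 + W}$ ($r{\left(o,W \right)} = \left(\left(6 + 2 \left(\frac{1}{9 + W}\right)^{2} + \frac{7}{9 + W}\right) + 70\right) + 24 = \left(\left(6 + \frac{2}{\left(9 + W\right)^{2}} + \frac{7}{9 + W}\right) + 70\right) + 24 = \left(76 + \frac{2}{\left(9 + W\right)^{2}} + \frac{7}{9 + W}\right) + 24 = 100 + \frac{2}{\left(9 + W\right)^{2}} + \frac{7}{9 + W}$)
$q - r{\left(115,-35 \right)} = -9209 - \frac{8165 + 100 \left(-35\right)^{2} + 1807 \left(-35\right)}{81 + \left(-35\right)^{2} + 18 \left(-35\right)} = -9209 - \frac{8165 + 100 \cdot 1225 - 63245}{81 + 1225 - 630} = -9209 - \frac{8165 + 122500 - 63245}{676} = -9209 - \frac{1}{676} \cdot 67420 = -9209 - \frac{16855}{169} = - \frac{1573176}{169}$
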